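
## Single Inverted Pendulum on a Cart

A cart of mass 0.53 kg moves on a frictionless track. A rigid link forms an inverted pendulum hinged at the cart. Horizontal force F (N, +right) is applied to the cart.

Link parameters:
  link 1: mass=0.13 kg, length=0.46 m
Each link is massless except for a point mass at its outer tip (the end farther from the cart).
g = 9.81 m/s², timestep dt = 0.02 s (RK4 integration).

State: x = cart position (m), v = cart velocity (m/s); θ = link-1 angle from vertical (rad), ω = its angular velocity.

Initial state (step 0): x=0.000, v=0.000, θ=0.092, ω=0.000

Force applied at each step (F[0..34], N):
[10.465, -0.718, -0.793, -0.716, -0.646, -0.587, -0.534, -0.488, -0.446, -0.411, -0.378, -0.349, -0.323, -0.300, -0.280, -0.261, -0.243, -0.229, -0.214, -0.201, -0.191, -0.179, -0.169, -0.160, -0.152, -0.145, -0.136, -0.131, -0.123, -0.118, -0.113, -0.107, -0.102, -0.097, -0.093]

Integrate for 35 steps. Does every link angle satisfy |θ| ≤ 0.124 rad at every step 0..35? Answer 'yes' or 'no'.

Answer: yes

Derivation:
apply F[0]=+10.465 → step 1: x=0.004, v=0.390, θ=0.084, ω=-0.806
apply F[1]=-0.718 → step 2: x=0.011, v=0.359, θ=0.069, ω=-0.707
apply F[2]=-0.793 → step 3: x=0.018, v=0.326, θ=0.056, ω=-0.610
apply F[3]=-0.716 → step 4: x=0.024, v=0.297, θ=0.044, ω=-0.525
apply F[4]=-0.646 → step 5: x=0.030, v=0.271, θ=0.035, ω=-0.451
apply F[5]=-0.587 → step 6: x=0.035, v=0.247, θ=0.026, ω=-0.387
apply F[6]=-0.534 → step 7: x=0.040, v=0.226, θ=0.019, ω=-0.331
apply F[7]=-0.488 → step 8: x=0.044, v=0.207, θ=0.013, ω=-0.283
apply F[8]=-0.446 → step 9: x=0.048, v=0.190, θ=0.008, ω=-0.241
apply F[9]=-0.411 → step 10: x=0.052, v=0.174, θ=0.003, ω=-0.204
apply F[10]=-0.378 → step 11: x=0.055, v=0.159, θ=-0.001, ω=-0.172
apply F[11]=-0.349 → step 12: x=0.058, v=0.146, θ=-0.004, ω=-0.145
apply F[12]=-0.323 → step 13: x=0.061, v=0.134, θ=-0.006, ω=-0.121
apply F[13]=-0.300 → step 14: x=0.064, v=0.124, θ=-0.009, ω=-0.100
apply F[14]=-0.280 → step 15: x=0.066, v=0.113, θ=-0.010, ω=-0.082
apply F[15]=-0.261 → step 16: x=0.068, v=0.104, θ=-0.012, ω=-0.067
apply F[16]=-0.243 → step 17: x=0.070, v=0.096, θ=-0.013, ω=-0.054
apply F[17]=-0.229 → step 18: x=0.072, v=0.088, θ=-0.014, ω=-0.042
apply F[18]=-0.214 → step 19: x=0.074, v=0.080, θ=-0.015, ω=-0.032
apply F[19]=-0.201 → step 20: x=0.075, v=0.073, θ=-0.015, ω=-0.024
apply F[20]=-0.191 → step 21: x=0.077, v=0.067, θ=-0.016, ω=-0.016
apply F[21]=-0.179 → step 22: x=0.078, v=0.061, θ=-0.016, ω=-0.010
apply F[22]=-0.169 → step 23: x=0.079, v=0.055, θ=-0.016, ω=-0.005
apply F[23]=-0.160 → step 24: x=0.080, v=0.050, θ=-0.016, ω=-0.000
apply F[24]=-0.152 → step 25: x=0.081, v=0.045, θ=-0.016, ω=0.004
apply F[25]=-0.145 → step 26: x=0.082, v=0.040, θ=-0.016, ω=0.007
apply F[26]=-0.136 → step 27: x=0.083, v=0.036, θ=-0.016, ω=0.010
apply F[27]=-0.131 → step 28: x=0.084, v=0.032, θ=-0.016, ω=0.012
apply F[28]=-0.123 → step 29: x=0.084, v=0.028, θ=-0.015, ω=0.014
apply F[29]=-0.118 → step 30: x=0.085, v=0.024, θ=-0.015, ω=0.015
apply F[30]=-0.113 → step 31: x=0.085, v=0.021, θ=-0.015, ω=0.017
apply F[31]=-0.107 → step 32: x=0.085, v=0.017, θ=-0.014, ω=0.018
apply F[32]=-0.102 → step 33: x=0.086, v=0.014, θ=-0.014, ω=0.019
apply F[33]=-0.097 → step 34: x=0.086, v=0.011, θ=-0.014, ω=0.019
apply F[34]=-0.093 → step 35: x=0.086, v=0.008, θ=-0.013, ω=0.020
Max |angle| over trajectory = 0.092 rad; bound = 0.124 → within bound.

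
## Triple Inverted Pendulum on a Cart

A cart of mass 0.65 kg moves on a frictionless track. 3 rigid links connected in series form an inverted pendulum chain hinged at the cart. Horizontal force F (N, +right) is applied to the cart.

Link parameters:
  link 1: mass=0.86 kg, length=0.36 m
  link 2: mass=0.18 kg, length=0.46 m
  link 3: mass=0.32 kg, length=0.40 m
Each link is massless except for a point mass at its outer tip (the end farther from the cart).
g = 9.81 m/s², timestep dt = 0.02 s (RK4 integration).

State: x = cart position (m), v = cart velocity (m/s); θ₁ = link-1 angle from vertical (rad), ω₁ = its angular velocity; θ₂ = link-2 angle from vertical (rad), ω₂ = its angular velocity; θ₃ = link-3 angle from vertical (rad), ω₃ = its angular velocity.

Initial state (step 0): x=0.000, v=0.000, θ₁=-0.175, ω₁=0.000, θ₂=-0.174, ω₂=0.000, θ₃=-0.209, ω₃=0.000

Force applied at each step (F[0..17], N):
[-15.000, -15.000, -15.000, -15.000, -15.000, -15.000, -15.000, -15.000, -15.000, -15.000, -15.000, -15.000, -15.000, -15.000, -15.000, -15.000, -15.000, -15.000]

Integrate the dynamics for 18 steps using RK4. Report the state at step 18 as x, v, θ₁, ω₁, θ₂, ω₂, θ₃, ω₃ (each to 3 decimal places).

Answer: x=-0.819, v=-1.956, θ₁=2.324, ω₁=10.446, θ₂=0.736, ω₂=8.185, θ₃=0.089, ω₃=4.993

Derivation:
apply F[0]=-15.000 → step 1: x=-0.004, v=-0.370, θ₁=-0.166, ω₁=0.921, θ₂=-0.174, ω₂=0.033, θ₃=-0.210, ω₃=-0.062
apply F[1]=-15.000 → step 2: x=-0.015, v=-0.756, θ₁=-0.138, ω₁=1.903, θ₂=-0.173, ω₂=0.051, θ₃=-0.211, ω₃=-0.124
apply F[2]=-15.000 → step 3: x=-0.034, v=-1.169, θ₁=-0.089, ω₁=3.000, θ₂=-0.172, ω₂=0.044, θ₃=-0.215, ω₃=-0.179
apply F[3]=-15.000 → step 4: x=-0.062, v=-1.615, θ₁=-0.017, ω₁=4.229, θ₂=-0.171, ω₂=0.017, θ₃=-0.219, ω₃=-0.217
apply F[4]=-15.000 → step 5: x=-0.099, v=-2.075, θ₁=0.081, ω₁=5.523, θ₂=-0.171, ω₂=0.016, θ₃=-0.223, ω₃=-0.220
apply F[5]=-15.000 → step 6: x=-0.145, v=-2.497, θ₁=0.203, ω₁=6.696, θ₂=-0.170, ω₂=0.129, θ₃=-0.227, ω₃=-0.174
apply F[6]=-15.000 → step 7: x=-0.198, v=-2.821, θ₁=0.346, ω₁=7.560, θ₂=-0.164, ω₂=0.433, θ₃=-0.230, ω₃=-0.083
apply F[7]=-15.000 → step 8: x=-0.257, v=-3.026, θ₁=0.503, ω₁=8.086, θ₂=-0.151, ω₂=0.926, θ₃=-0.230, ω₃=0.040
apply F[8]=-15.000 → step 9: x=-0.318, v=-3.132, θ₁=0.668, ω₁=8.380, θ₂=-0.127, ω₂=1.546, θ₃=-0.228, ω₃=0.187
apply F[9]=-15.000 → step 10: x=-0.381, v=-3.164, θ₁=0.838, ω₁=8.556, θ₂=-0.089, ω₂=2.235, θ₃=-0.222, ω₃=0.359
apply F[10]=-15.000 → step 11: x=-0.445, v=-3.140, θ₁=1.010, ω₁=8.689, θ₂=-0.037, ω₂=2.956, θ₃=-0.213, ω₃=0.567
apply F[11]=-15.000 → step 12: x=-0.507, v=-3.072, θ₁=1.185, ω₁=8.821, θ₂=0.029, ω₂=3.687, θ₃=-0.199, ω₃=0.826
apply F[12]=-15.000 → step 13: x=-0.567, v=-2.966, θ₁=1.363, ω₁=8.975, θ₂=0.110, ω₂=4.418, θ₃=-0.180, ω₃=1.158
apply F[13]=-15.000 → step 14: x=-0.625, v=-2.824, θ₁=1.545, ω₁=9.168, θ₂=0.206, ω₂=5.145, θ₃=-0.152, ω₃=1.590
apply F[14]=-15.000 → step 15: x=-0.680, v=-2.649, θ₁=1.730, ω₁=9.411, θ₂=0.316, ω₂=5.871, θ₃=-0.115, ω₃=2.153
apply F[15]=-15.000 → step 16: x=-0.731, v=-2.442, θ₁=1.921, ω₁=9.712, θ₂=0.441, ω₂=6.607, θ₃=-0.065, ω₃=2.881
apply F[16]=-15.000 → step 17: x=-0.778, v=-2.207, θ₁=2.119, ω₁=10.069, θ₂=0.581, ω₂=7.371, θ₃=0.001, ω₃=3.812
apply F[17]=-15.000 → step 18: x=-0.819, v=-1.956, θ₁=2.324, ω₁=10.446, θ₂=0.736, ω₂=8.185, θ₃=0.089, ω₃=4.993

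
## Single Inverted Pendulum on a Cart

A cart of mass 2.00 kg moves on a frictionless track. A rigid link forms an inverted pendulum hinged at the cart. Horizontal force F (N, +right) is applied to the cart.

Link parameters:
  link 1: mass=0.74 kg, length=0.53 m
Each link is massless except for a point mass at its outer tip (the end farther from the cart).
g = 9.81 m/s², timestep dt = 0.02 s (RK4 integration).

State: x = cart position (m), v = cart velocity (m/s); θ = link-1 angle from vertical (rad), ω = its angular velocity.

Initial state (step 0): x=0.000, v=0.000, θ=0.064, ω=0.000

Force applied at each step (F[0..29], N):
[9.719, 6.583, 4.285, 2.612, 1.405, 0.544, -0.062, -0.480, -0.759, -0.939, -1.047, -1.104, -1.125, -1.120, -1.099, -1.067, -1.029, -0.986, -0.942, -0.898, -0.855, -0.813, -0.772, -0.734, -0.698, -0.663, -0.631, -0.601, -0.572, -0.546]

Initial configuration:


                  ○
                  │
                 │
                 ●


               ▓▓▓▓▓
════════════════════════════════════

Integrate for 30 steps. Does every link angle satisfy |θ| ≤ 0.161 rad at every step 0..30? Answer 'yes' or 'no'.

apply F[0]=+9.719 → step 1: x=0.001, v=0.092, θ=0.062, ω=-0.151
apply F[1]=+6.583 → step 2: x=0.003, v=0.154, θ=0.059, ω=-0.244
apply F[2]=+4.285 → step 3: x=0.007, v=0.193, θ=0.053, ω=-0.296
apply F[3]=+2.612 → step 4: x=0.011, v=0.215, θ=0.047, ω=-0.320
apply F[4]=+1.405 → step 5: x=0.015, v=0.226, θ=0.041, ω=-0.324
apply F[5]=+0.544 → step 6: x=0.020, v=0.229, θ=0.034, ω=-0.316
apply F[6]=-0.062 → step 7: x=0.024, v=0.226, θ=0.028, ω=-0.299
apply F[7]=-0.480 → step 8: x=0.029, v=0.219, θ=0.022, ω=-0.277
apply F[8]=-0.759 → step 9: x=0.033, v=0.210, θ=0.017, ω=-0.253
apply F[9]=-0.939 → step 10: x=0.037, v=0.200, θ=0.012, ω=-0.228
apply F[10]=-1.047 → step 11: x=0.041, v=0.189, θ=0.008, ω=-0.203
apply F[11]=-1.104 → step 12: x=0.045, v=0.177, θ=0.004, ω=-0.179
apply F[12]=-1.125 → step 13: x=0.048, v=0.166, θ=0.001, ω=-0.156
apply F[13]=-1.120 → step 14: x=0.051, v=0.155, θ=-0.002, ω=-0.136
apply F[14]=-1.099 → step 15: x=0.054, v=0.144, θ=-0.005, ω=-0.117
apply F[15]=-1.067 → step 16: x=0.057, v=0.134, θ=-0.007, ω=-0.099
apply F[16]=-1.029 → step 17: x=0.060, v=0.124, θ=-0.009, ω=-0.084
apply F[17]=-0.986 → step 18: x=0.062, v=0.115, θ=-0.010, ω=-0.070
apply F[18]=-0.942 → step 19: x=0.064, v=0.106, θ=-0.012, ω=-0.058
apply F[19]=-0.898 → step 20: x=0.066, v=0.098, θ=-0.013, ω=-0.047
apply F[20]=-0.855 → step 21: x=0.068, v=0.090, θ=-0.013, ω=-0.038
apply F[21]=-0.813 → step 22: x=0.070, v=0.083, θ=-0.014, ω=-0.029
apply F[22]=-0.772 → step 23: x=0.072, v=0.077, θ=-0.015, ω=-0.022
apply F[23]=-0.734 → step 24: x=0.073, v=0.070, θ=-0.015, ω=-0.016
apply F[24]=-0.698 → step 25: x=0.074, v=0.064, θ=-0.015, ω=-0.010
apply F[25]=-0.663 → step 26: x=0.076, v=0.059, θ=-0.015, ω=-0.005
apply F[26]=-0.631 → step 27: x=0.077, v=0.054, θ=-0.015, ω=-0.001
apply F[27]=-0.601 → step 28: x=0.078, v=0.049, θ=-0.015, ω=0.002
apply F[28]=-0.572 → step 29: x=0.079, v=0.044, θ=-0.015, ω=0.005
apply F[29]=-0.546 → step 30: x=0.080, v=0.040, θ=-0.015, ω=0.008
Max |angle| over trajectory = 0.064 rad; bound = 0.161 → within bound.

Answer: yes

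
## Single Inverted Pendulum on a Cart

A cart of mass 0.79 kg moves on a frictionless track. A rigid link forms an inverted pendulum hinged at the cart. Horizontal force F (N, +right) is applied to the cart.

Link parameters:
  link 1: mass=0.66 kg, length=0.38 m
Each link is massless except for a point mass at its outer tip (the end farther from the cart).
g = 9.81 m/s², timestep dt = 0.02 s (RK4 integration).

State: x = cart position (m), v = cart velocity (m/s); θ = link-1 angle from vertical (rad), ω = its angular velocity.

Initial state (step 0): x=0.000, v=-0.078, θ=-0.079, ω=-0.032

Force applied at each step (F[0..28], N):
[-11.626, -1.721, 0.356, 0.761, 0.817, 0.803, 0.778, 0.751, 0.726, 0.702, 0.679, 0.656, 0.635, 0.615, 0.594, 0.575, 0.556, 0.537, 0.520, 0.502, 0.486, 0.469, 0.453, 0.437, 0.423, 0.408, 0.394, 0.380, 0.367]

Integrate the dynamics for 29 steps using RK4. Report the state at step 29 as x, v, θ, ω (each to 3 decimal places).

Answer: x=-0.107, v=-0.051, θ=0.024, ω=-0.027

Derivation:
apply F[0]=-11.626 → step 1: x=-0.004, v=-0.358, θ=-0.073, ω=0.664
apply F[1]=-1.721 → step 2: x=-0.012, v=-0.391, θ=-0.059, ω=0.716
apply F[2]=+0.356 → step 3: x=-0.020, v=-0.374, θ=-0.045, ω=0.644
apply F[3]=+0.761 → step 4: x=-0.027, v=-0.348, θ=-0.033, ω=0.557
apply F[4]=+0.817 → step 5: x=-0.033, v=-0.323, θ=-0.023, ω=0.476
apply F[5]=+0.803 → step 6: x=-0.040, v=-0.300, θ=-0.014, ω=0.405
apply F[6]=+0.778 → step 7: x=-0.045, v=-0.278, θ=-0.007, ω=0.343
apply F[7]=+0.751 → step 8: x=-0.051, v=-0.259, θ=-0.000, ω=0.290
apply F[8]=+0.726 → step 9: x=-0.056, v=-0.241, θ=0.005, ω=0.244
apply F[9]=+0.702 → step 10: x=-0.060, v=-0.224, θ=0.009, ω=0.204
apply F[10]=+0.679 → step 11: x=-0.065, v=-0.209, θ=0.013, ω=0.169
apply F[11]=+0.656 → step 12: x=-0.069, v=-0.195, θ=0.016, ω=0.139
apply F[12]=+0.635 → step 13: x=-0.073, v=-0.182, θ=0.019, ω=0.114
apply F[13]=+0.615 → step 14: x=-0.076, v=-0.169, θ=0.021, ω=0.091
apply F[14]=+0.594 → step 15: x=-0.079, v=-0.158, θ=0.022, ω=0.072
apply F[15]=+0.575 → step 16: x=-0.082, v=-0.147, θ=0.024, ω=0.056
apply F[16]=+0.556 → step 17: x=-0.085, v=-0.137, θ=0.025, ω=0.042
apply F[17]=+0.537 → step 18: x=-0.088, v=-0.127, θ=0.025, ω=0.029
apply F[18]=+0.520 → step 19: x=-0.090, v=-0.118, θ=0.026, ω=0.019
apply F[19]=+0.502 → step 20: x=-0.093, v=-0.110, θ=0.026, ω=0.010
apply F[20]=+0.486 → step 21: x=-0.095, v=-0.102, θ=0.026, ω=0.003
apply F[21]=+0.469 → step 22: x=-0.097, v=-0.094, θ=0.026, ω=-0.004
apply F[22]=+0.453 → step 23: x=-0.099, v=-0.087, θ=0.026, ω=-0.009
apply F[23]=+0.437 → step 24: x=-0.100, v=-0.080, θ=0.026, ω=-0.014
apply F[24]=+0.423 → step 25: x=-0.102, v=-0.074, θ=0.026, ω=-0.017
apply F[25]=+0.408 → step 26: x=-0.103, v=-0.068, θ=0.025, ω=-0.021
apply F[26]=+0.394 → step 27: x=-0.104, v=-0.062, θ=0.025, ω=-0.023
apply F[27]=+0.380 → step 28: x=-0.106, v=-0.056, θ=0.024, ω=-0.025
apply F[28]=+0.367 → step 29: x=-0.107, v=-0.051, θ=0.024, ω=-0.027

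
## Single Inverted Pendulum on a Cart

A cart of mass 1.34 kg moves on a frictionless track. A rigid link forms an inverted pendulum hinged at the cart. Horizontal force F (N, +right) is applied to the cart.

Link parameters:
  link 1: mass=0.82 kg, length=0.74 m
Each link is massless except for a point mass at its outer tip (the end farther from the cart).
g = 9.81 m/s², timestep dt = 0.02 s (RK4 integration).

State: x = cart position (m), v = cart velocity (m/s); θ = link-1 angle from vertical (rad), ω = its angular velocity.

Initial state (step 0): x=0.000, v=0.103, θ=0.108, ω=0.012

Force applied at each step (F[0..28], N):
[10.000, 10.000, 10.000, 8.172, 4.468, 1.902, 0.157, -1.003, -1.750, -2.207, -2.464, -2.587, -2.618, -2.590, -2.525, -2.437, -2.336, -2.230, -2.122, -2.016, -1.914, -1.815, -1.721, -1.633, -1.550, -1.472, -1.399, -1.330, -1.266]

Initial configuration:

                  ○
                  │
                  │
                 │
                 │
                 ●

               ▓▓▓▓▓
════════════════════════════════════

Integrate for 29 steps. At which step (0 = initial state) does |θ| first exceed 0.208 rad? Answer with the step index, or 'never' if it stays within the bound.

apply F[0]=+10.000 → step 1: x=0.003, v=0.238, θ=0.107, ω=-0.142
apply F[1]=+10.000 → step 2: x=0.010, v=0.374, θ=0.102, ω=-0.296
apply F[2]=+10.000 → step 3: x=0.018, v=0.511, θ=0.095, ω=-0.454
apply F[3]=+8.172 → step 4: x=0.030, v=0.622, θ=0.084, ω=-0.580
apply F[4]=+4.468 → step 5: x=0.043, v=0.679, θ=0.072, ω=-0.636
apply F[5]=+1.902 → step 6: x=0.057, v=0.700, θ=0.060, ω=-0.647
apply F[6]=+0.157 → step 7: x=0.070, v=0.696, θ=0.047, ω=-0.627
apply F[7]=-1.003 → step 8: x=0.084, v=0.677, θ=0.035, ω=-0.590
apply F[8]=-1.750 → step 9: x=0.097, v=0.647, θ=0.023, ω=-0.542
apply F[9]=-2.207 → step 10: x=0.110, v=0.612, θ=0.013, ω=-0.490
apply F[10]=-2.464 → step 11: x=0.122, v=0.574, θ=0.004, ω=-0.437
apply F[11]=-2.587 → step 12: x=0.133, v=0.536, θ=-0.004, ω=-0.385
apply F[12]=-2.618 → step 13: x=0.143, v=0.498, θ=-0.012, ω=-0.336
apply F[13]=-2.590 → step 14: x=0.153, v=0.461, θ=-0.018, ω=-0.290
apply F[14]=-2.525 → step 15: x=0.162, v=0.426, θ=-0.023, ω=-0.248
apply F[15]=-2.437 → step 16: x=0.170, v=0.392, θ=-0.028, ω=-0.210
apply F[16]=-2.336 → step 17: x=0.177, v=0.361, θ=-0.032, ω=-0.175
apply F[17]=-2.230 → step 18: x=0.184, v=0.332, θ=-0.035, ω=-0.145
apply F[18]=-2.122 → step 19: x=0.191, v=0.304, θ=-0.038, ω=-0.117
apply F[19]=-2.016 → step 20: x=0.197, v=0.279, θ=-0.040, ω=-0.093
apply F[20]=-1.914 → step 21: x=0.202, v=0.255, θ=-0.041, ω=-0.072
apply F[21]=-1.815 → step 22: x=0.207, v=0.233, θ=-0.043, ω=-0.054
apply F[22]=-1.721 → step 23: x=0.211, v=0.213, θ=-0.043, ω=-0.037
apply F[23]=-1.633 → step 24: x=0.215, v=0.194, θ=-0.044, ω=-0.023
apply F[24]=-1.550 → step 25: x=0.219, v=0.176, θ=-0.044, ω=-0.011
apply F[25]=-1.472 → step 26: x=0.222, v=0.159, θ=-0.045, ω=-0.000
apply F[26]=-1.399 → step 27: x=0.225, v=0.144, θ=-0.044, ω=0.009
apply F[27]=-1.330 → step 28: x=0.228, v=0.129, θ=-0.044, ω=0.017
apply F[28]=-1.266 → step 29: x=0.231, v=0.116, θ=-0.044, ω=0.024
max |θ| = 0.108 ≤ 0.208 over all 30 states.

Answer: never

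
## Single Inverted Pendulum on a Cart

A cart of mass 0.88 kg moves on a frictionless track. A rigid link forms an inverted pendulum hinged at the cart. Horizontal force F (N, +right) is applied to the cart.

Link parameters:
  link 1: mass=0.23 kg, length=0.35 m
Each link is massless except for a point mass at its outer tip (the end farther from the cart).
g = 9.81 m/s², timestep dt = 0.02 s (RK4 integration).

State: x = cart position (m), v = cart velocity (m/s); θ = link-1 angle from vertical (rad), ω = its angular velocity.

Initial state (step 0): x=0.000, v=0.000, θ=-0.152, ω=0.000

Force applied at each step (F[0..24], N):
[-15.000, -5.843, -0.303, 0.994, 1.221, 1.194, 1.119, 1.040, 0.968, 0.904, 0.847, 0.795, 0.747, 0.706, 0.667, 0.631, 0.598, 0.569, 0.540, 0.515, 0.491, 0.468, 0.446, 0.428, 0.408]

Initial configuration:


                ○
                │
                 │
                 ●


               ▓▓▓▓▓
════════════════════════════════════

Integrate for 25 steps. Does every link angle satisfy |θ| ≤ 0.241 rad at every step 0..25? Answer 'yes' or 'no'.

apply F[0]=-15.000 → step 1: x=-0.003, v=-0.332, θ=-0.143, ω=0.853
apply F[1]=-5.843 → step 2: x=-0.011, v=-0.457, θ=-0.124, ω=1.134
apply F[2]=-0.303 → step 3: x=-0.020, v=-0.459, θ=-0.102, ω=1.075
apply F[3]=+0.994 → step 4: x=-0.029, v=-0.432, θ=-0.081, ω=0.947
apply F[4]=+1.221 → step 5: x=-0.038, v=-0.400, θ=-0.064, ω=0.818
apply F[5]=+1.194 → step 6: x=-0.045, v=-0.370, θ=-0.049, ω=0.701
apply F[6]=+1.119 → step 7: x=-0.052, v=-0.343, θ=-0.036, ω=0.599
apply F[7]=+1.040 → step 8: x=-0.059, v=-0.318, θ=-0.024, ω=0.510
apply F[8]=+0.968 → step 9: x=-0.065, v=-0.295, θ=-0.015, ω=0.434
apply F[9]=+0.904 → step 10: x=-0.071, v=-0.274, θ=-0.007, ω=0.367
apply F[10]=+0.847 → step 11: x=-0.076, v=-0.254, θ=-0.000, ω=0.310
apply F[11]=+0.795 → step 12: x=-0.081, v=-0.236, θ=0.005, ω=0.260
apply F[12]=+0.747 → step 13: x=-0.086, v=-0.220, θ=0.010, ω=0.217
apply F[13]=+0.706 → step 14: x=-0.090, v=-0.204, θ=0.014, ω=0.180
apply F[14]=+0.667 → step 15: x=-0.094, v=-0.190, θ=0.017, ω=0.148
apply F[15]=+0.631 → step 16: x=-0.097, v=-0.177, θ=0.020, ω=0.120
apply F[16]=+0.598 → step 17: x=-0.101, v=-0.164, θ=0.022, ω=0.096
apply F[17]=+0.569 → step 18: x=-0.104, v=-0.152, θ=0.024, ω=0.076
apply F[18]=+0.540 → step 19: x=-0.107, v=-0.141, θ=0.025, ω=0.058
apply F[19]=+0.515 → step 20: x=-0.110, v=-0.131, θ=0.026, ω=0.043
apply F[20]=+0.491 → step 21: x=-0.112, v=-0.121, θ=0.027, ω=0.030
apply F[21]=+0.468 → step 22: x=-0.114, v=-0.112, θ=0.028, ω=0.019
apply F[22]=+0.446 → step 23: x=-0.117, v=-0.103, θ=0.028, ω=0.009
apply F[23]=+0.428 → step 24: x=-0.119, v=-0.095, θ=0.028, ω=0.001
apply F[24]=+0.408 → step 25: x=-0.120, v=-0.087, θ=0.028, ω=-0.006
Max |angle| over trajectory = 0.152 rad; bound = 0.241 → within bound.

Answer: yes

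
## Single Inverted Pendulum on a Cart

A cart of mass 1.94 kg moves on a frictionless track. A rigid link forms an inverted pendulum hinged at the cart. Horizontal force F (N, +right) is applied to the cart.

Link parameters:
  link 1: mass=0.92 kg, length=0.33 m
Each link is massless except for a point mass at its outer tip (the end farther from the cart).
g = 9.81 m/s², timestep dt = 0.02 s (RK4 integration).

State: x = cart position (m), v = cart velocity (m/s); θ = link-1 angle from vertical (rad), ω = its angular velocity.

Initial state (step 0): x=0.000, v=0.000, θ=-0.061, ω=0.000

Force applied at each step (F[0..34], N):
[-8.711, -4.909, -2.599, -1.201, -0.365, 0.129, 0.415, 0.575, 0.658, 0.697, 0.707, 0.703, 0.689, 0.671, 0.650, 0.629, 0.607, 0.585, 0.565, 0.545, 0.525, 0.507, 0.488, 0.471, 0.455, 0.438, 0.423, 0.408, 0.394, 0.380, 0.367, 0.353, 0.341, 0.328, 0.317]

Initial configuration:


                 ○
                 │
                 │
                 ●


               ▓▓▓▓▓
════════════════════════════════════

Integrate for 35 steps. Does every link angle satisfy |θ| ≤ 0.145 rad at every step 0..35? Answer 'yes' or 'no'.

Answer: yes

Derivation:
apply F[0]=-8.711 → step 1: x=-0.001, v=-0.084, θ=-0.059, ω=0.218
apply F[1]=-4.909 → step 2: x=-0.003, v=-0.129, θ=-0.053, ω=0.322
apply F[2]=-2.599 → step 3: x=-0.006, v=-0.152, θ=-0.047, ω=0.359
apply F[3]=-1.201 → step 4: x=-0.009, v=-0.160, θ=-0.039, ω=0.359
apply F[4]=-0.365 → step 5: x=-0.012, v=-0.160, θ=-0.032, ω=0.339
apply F[5]=+0.129 → step 6: x=-0.015, v=-0.156, θ=-0.026, ω=0.310
apply F[6]=+0.415 → step 7: x=-0.018, v=-0.150, θ=-0.020, ω=0.277
apply F[7]=+0.575 → step 8: x=-0.021, v=-0.142, θ=-0.015, ω=0.243
apply F[8]=+0.658 → step 9: x=-0.024, v=-0.134, θ=-0.010, ω=0.212
apply F[9]=+0.697 → step 10: x=-0.027, v=-0.126, θ=-0.006, ω=0.183
apply F[10]=+0.707 → step 11: x=-0.029, v=-0.119, θ=-0.003, ω=0.156
apply F[11]=+0.703 → step 12: x=-0.031, v=-0.111, θ=-0.000, ω=0.133
apply F[12]=+0.689 → step 13: x=-0.034, v=-0.104, θ=0.002, ω=0.112
apply F[13]=+0.671 → step 14: x=-0.036, v=-0.098, θ=0.004, ω=0.094
apply F[14]=+0.650 → step 15: x=-0.037, v=-0.091, θ=0.006, ω=0.079
apply F[15]=+0.629 → step 16: x=-0.039, v=-0.086, θ=0.007, ω=0.065
apply F[16]=+0.607 → step 17: x=-0.041, v=-0.080, θ=0.009, ω=0.053
apply F[17]=+0.585 → step 18: x=-0.042, v=-0.075, θ=0.010, ω=0.043
apply F[18]=+0.565 → step 19: x=-0.044, v=-0.070, θ=0.010, ω=0.034
apply F[19]=+0.545 → step 20: x=-0.045, v=-0.065, θ=0.011, ω=0.026
apply F[20]=+0.525 → step 21: x=-0.046, v=-0.061, θ=0.011, ω=0.020
apply F[21]=+0.507 → step 22: x=-0.048, v=-0.057, θ=0.012, ω=0.014
apply F[22]=+0.488 → step 23: x=-0.049, v=-0.053, θ=0.012, ω=0.009
apply F[23]=+0.471 → step 24: x=-0.050, v=-0.049, θ=0.012, ω=0.005
apply F[24]=+0.455 → step 25: x=-0.051, v=-0.046, θ=0.012, ω=0.002
apply F[25]=+0.438 → step 26: x=-0.052, v=-0.042, θ=0.012, ω=-0.001
apply F[26]=+0.423 → step 27: x=-0.052, v=-0.039, θ=0.012, ω=-0.004
apply F[27]=+0.408 → step 28: x=-0.053, v=-0.036, θ=0.012, ω=-0.006
apply F[28]=+0.394 → step 29: x=-0.054, v=-0.033, θ=0.012, ω=-0.008
apply F[29]=+0.380 → step 30: x=-0.055, v=-0.030, θ=0.012, ω=-0.009
apply F[30]=+0.367 → step 31: x=-0.055, v=-0.028, θ=0.012, ω=-0.011
apply F[31]=+0.353 → step 32: x=-0.056, v=-0.025, θ=0.011, ω=-0.012
apply F[32]=+0.341 → step 33: x=-0.056, v=-0.023, θ=0.011, ω=-0.012
apply F[33]=+0.328 → step 34: x=-0.057, v=-0.020, θ=0.011, ω=-0.013
apply F[34]=+0.317 → step 35: x=-0.057, v=-0.018, θ=0.011, ω=-0.013
Max |angle| over trajectory = 0.061 rad; bound = 0.145 → within bound.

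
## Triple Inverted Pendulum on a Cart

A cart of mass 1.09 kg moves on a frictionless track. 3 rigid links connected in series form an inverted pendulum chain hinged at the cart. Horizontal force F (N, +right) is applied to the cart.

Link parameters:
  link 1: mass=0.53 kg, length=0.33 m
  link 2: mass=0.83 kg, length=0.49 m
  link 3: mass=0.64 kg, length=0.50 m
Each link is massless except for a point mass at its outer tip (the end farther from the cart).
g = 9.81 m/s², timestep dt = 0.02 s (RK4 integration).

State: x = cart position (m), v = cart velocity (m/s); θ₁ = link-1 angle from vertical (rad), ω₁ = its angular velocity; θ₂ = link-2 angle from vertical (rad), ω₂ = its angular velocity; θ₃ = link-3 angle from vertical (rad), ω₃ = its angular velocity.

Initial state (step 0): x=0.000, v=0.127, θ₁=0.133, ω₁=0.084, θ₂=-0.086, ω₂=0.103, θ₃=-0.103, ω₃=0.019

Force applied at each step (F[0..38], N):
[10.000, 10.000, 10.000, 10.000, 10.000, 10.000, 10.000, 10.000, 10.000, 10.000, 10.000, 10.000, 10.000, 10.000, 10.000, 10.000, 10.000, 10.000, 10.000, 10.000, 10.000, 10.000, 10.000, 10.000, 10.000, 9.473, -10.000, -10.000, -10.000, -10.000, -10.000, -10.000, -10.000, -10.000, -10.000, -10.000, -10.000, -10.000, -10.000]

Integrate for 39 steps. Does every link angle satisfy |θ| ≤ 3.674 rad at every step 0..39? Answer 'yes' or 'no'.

apply F[0]=+10.000 → step 1: x=0.004, v=0.264, θ₁=0.135, ω₁=0.086, θ₂=-0.087, ω₂=-0.208, θ₃=-0.103, ω₃=0.008
apply F[1]=+10.000 → step 2: x=0.011, v=0.402, θ₁=0.136, ω₁=0.095, θ₂=-0.094, ω₂=-0.525, θ₃=-0.103, ω₃=0.000
apply F[2]=+10.000 → step 3: x=0.020, v=0.540, θ₁=0.139, ω₁=0.110, θ₂=-0.108, ω₂=-0.854, θ₃=-0.103, ω₃=-0.001
apply F[3]=+10.000 → step 4: x=0.032, v=0.678, θ₁=0.141, ω₁=0.132, θ₂=-0.129, ω₂=-1.201, θ₃=-0.103, ω₃=0.008
apply F[4]=+10.000 → step 5: x=0.047, v=0.819, θ₁=0.144, ω₁=0.155, θ₂=-0.156, ω₂=-1.566, θ₃=-0.102, ω₃=0.029
apply F[5]=+10.000 → step 6: x=0.065, v=0.962, θ₁=0.147, ω₁=0.170, θ₂=-0.191, ω₂=-1.947, θ₃=-0.101, ω₃=0.063
apply F[6]=+10.000 → step 7: x=0.086, v=1.109, θ₁=0.150, ω₁=0.161, θ₂=-0.234, ω₂=-2.338, θ₃=-0.100, ω₃=0.108
apply F[7]=+10.000 → step 8: x=0.109, v=1.259, θ₁=0.153, ω₁=0.112, θ₂=-0.285, ω₂=-2.729, θ₃=-0.097, ω₃=0.160
apply F[8]=+10.000 → step 9: x=0.136, v=1.413, θ₁=0.155, ω₁=0.002, θ₂=-0.343, ω₂=-3.108, θ₃=-0.093, ω₃=0.213
apply F[9]=+10.000 → step 10: x=0.166, v=1.572, θ₁=0.153, ω₁=-0.187, θ₂=-0.409, ω₂=-3.467, θ₃=-0.089, ω₃=0.259
apply F[10]=+10.000 → step 11: x=0.199, v=1.735, θ₁=0.146, ω₁=-0.466, θ₂=-0.482, ω₂=-3.796, θ₃=-0.083, ω₃=0.290
apply F[11]=+10.000 → step 12: x=0.235, v=1.903, θ₁=0.133, ω₁=-0.847, θ₂=-0.561, ω₂=-4.091, θ₃=-0.077, ω₃=0.302
apply F[12]=+10.000 → step 13: x=0.275, v=2.075, θ₁=0.112, ω₁=-1.336, θ₂=-0.645, ω₂=-4.344, θ₃=-0.071, ω₃=0.287
apply F[13]=+10.000 → step 14: x=0.318, v=2.251, θ₁=0.079, ω₁=-1.937, θ₂=-0.734, ω₂=-4.548, θ₃=-0.066, ω₃=0.243
apply F[14]=+10.000 → step 15: x=0.365, v=2.432, θ₁=0.034, ω₁=-2.655, θ₂=-0.827, ω₂=-4.689, θ₃=-0.062, ω₃=0.166
apply F[15]=+10.000 → step 16: x=0.416, v=2.615, θ₁=-0.028, ω₁=-3.489, θ₂=-0.921, ω₂=-4.745, θ₃=-0.059, ω₃=0.053
apply F[16]=+10.000 → step 17: x=0.470, v=2.798, θ₁=-0.107, ω₁=-4.431, θ₂=-1.016, ω₂=-4.687, θ₃=-0.060, ω₃=-0.095
apply F[17]=+10.000 → step 18: x=0.528, v=2.973, θ₁=-0.206, ω₁=-5.461, θ₂=-1.108, ω₂=-4.480, θ₃=-0.063, ω₃=-0.281
apply F[18]=+10.000 → step 19: x=0.589, v=3.129, θ₁=-0.326, ω₁=-6.546, θ₂=-1.194, ω₂=-4.088, θ₃=-0.071, ω₃=-0.509
apply F[19]=+10.000 → step 20: x=0.652, v=3.245, θ₁=-0.467, ω₁=-7.639, θ₂=-1.270, ω₂=-3.495, θ₃=-0.084, ω₃=-0.790
apply F[20]=+10.000 → step 21: x=0.718, v=3.297, θ₁=-0.631, ω₁=-8.696, θ₂=-1.332, ω₂=-2.714, θ₃=-0.103, ω₃=-1.142
apply F[21]=+10.000 → step 22: x=0.784, v=3.258, θ₁=-0.815, ω₁=-9.681, θ₂=-1.377, ω₂=-1.800, θ₃=-0.131, ω₃=-1.600
apply F[22]=+10.000 → step 23: x=0.847, v=3.103, θ₁=-1.017, ω₁=-10.559, θ₂=-1.404, ω₂=-0.867, θ₃=-0.168, ω₃=-2.203
apply F[23]=+10.000 → step 24: x=0.907, v=2.819, θ₁=-1.236, ω₁=-11.270, θ₂=-1.413, ω₂=-0.089, θ₃=-0.220, ω₃=-2.976
apply F[24]=+10.000 → step 25: x=0.959, v=2.423, θ₁=-1.467, ω₁=-11.732, θ₂=-1.410, ω₂=0.318, θ₃=-0.288, ω₃=-3.885
apply F[25]=+9.473 → step 26: x=1.003, v=1.971, θ₁=-1.703, ω₁=-11.900, θ₂=-1.404, ω₂=0.196, θ₃=-0.375, ω₃=-4.818
apply F[26]=-10.000 → step 27: x=1.037, v=1.344, θ₁=-1.944, ω₁=-12.213, θ₂=-1.404, ω₂=-0.241, θ₃=-0.478, ω₃=-5.449
apply F[27]=-10.000 → step 28: x=1.057, v=0.722, θ₁=-2.192, ω₁=-12.527, θ₂=-1.417, ω₂=-1.135, θ₃=-0.593, ω₃=-6.032
apply F[28]=-10.000 → step 29: x=1.066, v=0.137, θ₁=-2.445, ω₁=-12.803, θ₂=-1.452, ω₂=-2.510, θ₃=-0.719, ω₃=-6.551
apply F[29]=-10.000 → step 30: x=1.063, v=-0.370, θ₁=-2.703, ω₁=-12.878, θ₂=-1.520, ω₂=-4.344, θ₃=-0.855, ω₃=-7.020
apply F[30]=-10.000 → step 31: x=1.052, v=-0.749, θ₁=-2.957, ω₁=-12.422, θ₂=-1.628, ω₂=-6.456, θ₃=-1.000, ω₃=-7.478
apply F[31]=-10.000 → step 32: x=1.034, v=-0.973, θ₁=-3.194, ω₁=-11.091, θ₂=-1.778, ω₂=-8.434, θ₃=-1.154, ω₃=-7.990
apply F[32]=-10.000 → step 33: x=1.014, v=-1.084, θ₁=-3.394, ω₁=-8.835, θ₂=-1.962, ω₂=-9.853, θ₃=-1.320, ω₃=-8.617
apply F[33]=-10.000 → step 34: x=0.991, v=-1.152, θ₁=-3.543, ω₁=-5.912, θ₂=-2.167, ω₂=-10.623, θ₃=-1.500, ω₃=-9.378
apply F[34]=-10.000 → step 35: x=0.968, v=-1.208, θ₁=-3.628, ω₁=-2.565, θ₂=-2.384, ω₂=-10.977, θ₃=-1.696, ω₃=-10.265
apply F[35]=-10.000 → step 36: x=0.943, v=-1.222, θ₁=-3.642, ω₁=1.237, θ₂=-2.606, ω₂=-11.300, θ₃=-1.911, ω₃=-11.318
apply F[36]=-10.000 → step 37: x=0.920, v=-1.104, θ₁=-3.572, ω₁=6.080, θ₂=-2.839, ω₂=-12.113, θ₃=-2.151, ω₃=-12.808
apply F[37]=-10.000 → step 38: x=0.902, v=-0.615, θ₁=-3.381, ω₁=13.496, θ₂=-3.098, ω₂=-13.802, θ₃=-2.435, ω₃=-16.178
apply F[38]=-10.000 → step 39: x=0.894, v=-0.329, θ₁=-3.078, ω₁=14.174, θ₂=-3.343, ω₂=-9.049, θ₃=-2.831, ω₃=-23.357
Max |angle| over trajectory = 3.642 rad; bound = 3.674 → within bound.

Answer: yes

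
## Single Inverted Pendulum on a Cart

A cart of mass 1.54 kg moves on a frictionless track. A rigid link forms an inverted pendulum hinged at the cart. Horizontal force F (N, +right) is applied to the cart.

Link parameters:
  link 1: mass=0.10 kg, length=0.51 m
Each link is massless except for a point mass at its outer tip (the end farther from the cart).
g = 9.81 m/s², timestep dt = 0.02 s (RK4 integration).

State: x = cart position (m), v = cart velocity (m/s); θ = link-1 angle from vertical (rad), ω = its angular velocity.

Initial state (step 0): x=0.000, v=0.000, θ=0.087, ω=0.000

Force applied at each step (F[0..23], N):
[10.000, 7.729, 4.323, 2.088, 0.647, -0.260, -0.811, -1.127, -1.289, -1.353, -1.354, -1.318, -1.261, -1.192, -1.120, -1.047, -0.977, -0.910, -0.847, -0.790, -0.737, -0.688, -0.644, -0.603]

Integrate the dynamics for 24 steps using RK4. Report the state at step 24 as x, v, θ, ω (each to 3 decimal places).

apply F[0]=+10.000 → step 1: x=0.001, v=0.129, θ=0.085, ω=-0.218
apply F[1]=+7.729 → step 2: x=0.005, v=0.228, θ=0.079, ω=-0.381
apply F[2]=+4.323 → step 3: x=0.010, v=0.283, θ=0.070, ω=-0.460
apply F[3]=+2.088 → step 4: x=0.016, v=0.309, θ=0.061, ω=-0.486
apply F[4]=+0.647 → step 5: x=0.022, v=0.317, θ=0.051, ω=-0.480
apply F[5]=-0.260 → step 6: x=0.028, v=0.313, θ=0.042, ω=-0.454
apply F[6]=-0.811 → step 7: x=0.035, v=0.302, θ=0.033, ω=-0.418
apply F[7]=-1.127 → step 8: x=0.041, v=0.287, θ=0.025, ω=-0.377
apply F[8]=-1.289 → step 9: x=0.046, v=0.270, θ=0.018, ω=-0.336
apply F[9]=-1.353 → step 10: x=0.051, v=0.252, θ=0.012, ω=-0.295
apply F[10]=-1.354 → step 11: x=0.056, v=0.235, θ=0.006, ω=-0.257
apply F[11]=-1.318 → step 12: x=0.061, v=0.218, θ=0.002, ω=-0.222
apply F[12]=-1.261 → step 13: x=0.065, v=0.201, θ=-0.002, ω=-0.190
apply F[13]=-1.192 → step 14: x=0.069, v=0.186, θ=-0.006, ω=-0.161
apply F[14]=-1.120 → step 15: x=0.072, v=0.171, θ=-0.009, ω=-0.136
apply F[15]=-1.047 → step 16: x=0.076, v=0.158, θ=-0.011, ω=-0.113
apply F[16]=-0.977 → step 17: x=0.079, v=0.145, θ=-0.014, ω=-0.093
apply F[17]=-0.910 → step 18: x=0.081, v=0.134, θ=-0.015, ω=-0.076
apply F[18]=-0.847 → step 19: x=0.084, v=0.123, θ=-0.017, ω=-0.061
apply F[19]=-0.790 → step 20: x=0.086, v=0.113, θ=-0.018, ω=-0.048
apply F[20]=-0.737 → step 21: x=0.089, v=0.104, θ=-0.018, ω=-0.037
apply F[21]=-0.688 → step 22: x=0.091, v=0.095, θ=-0.019, ω=-0.027
apply F[22]=-0.644 → step 23: x=0.092, v=0.087, θ=-0.020, ω=-0.018
apply F[23]=-0.603 → step 24: x=0.094, v=0.079, θ=-0.020, ω=-0.011

Answer: x=0.094, v=0.079, θ=-0.020, ω=-0.011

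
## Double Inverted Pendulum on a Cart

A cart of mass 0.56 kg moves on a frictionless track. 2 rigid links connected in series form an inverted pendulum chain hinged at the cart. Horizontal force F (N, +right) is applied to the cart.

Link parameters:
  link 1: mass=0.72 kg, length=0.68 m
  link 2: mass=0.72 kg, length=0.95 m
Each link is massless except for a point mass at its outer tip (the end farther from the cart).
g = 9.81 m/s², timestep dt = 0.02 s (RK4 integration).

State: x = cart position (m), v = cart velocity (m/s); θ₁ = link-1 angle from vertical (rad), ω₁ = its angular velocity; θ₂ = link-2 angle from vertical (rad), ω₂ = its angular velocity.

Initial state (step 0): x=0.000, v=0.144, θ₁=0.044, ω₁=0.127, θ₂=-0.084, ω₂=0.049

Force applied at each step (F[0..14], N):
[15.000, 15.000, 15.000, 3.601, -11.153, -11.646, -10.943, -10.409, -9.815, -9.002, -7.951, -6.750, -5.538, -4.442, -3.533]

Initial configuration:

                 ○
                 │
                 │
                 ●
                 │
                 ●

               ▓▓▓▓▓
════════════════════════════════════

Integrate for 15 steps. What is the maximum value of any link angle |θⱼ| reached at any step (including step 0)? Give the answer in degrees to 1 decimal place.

Answer: 9.7°

Derivation:
apply F[0]=+15.000 → step 1: x=0.008, v=0.656, θ₁=0.040, ω₁=-0.574, θ₂=-0.084, ω₂=-0.008
apply F[1]=+15.000 → step 2: x=0.026, v=1.176, θ₁=0.021, ω₁=-1.295, θ₂=-0.084, ω₂=-0.056
apply F[2]=+15.000 → step 3: x=0.055, v=1.709, θ₁=-0.013, ω₁=-2.056, θ₂=-0.086, ω₂=-0.086
apply F[3]=+3.601 → step 4: x=0.091, v=1.848, θ₁=-0.056, ω₁=-2.261, θ₂=-0.088, ω₂=-0.100
apply F[4]=-11.153 → step 5: x=0.124, v=1.484, θ₁=-0.096, ω₁=-1.746, θ₂=-0.090, ω₂=-0.104
apply F[5]=-11.646 → step 6: x=0.150, v=1.126, θ₁=-0.126, ω₁=-1.261, θ₂=-0.092, ω₂=-0.095
apply F[6]=-10.943 → step 7: x=0.169, v=0.813, θ₁=-0.147, ω₁=-0.859, θ₂=-0.093, ω₂=-0.075
apply F[7]=-10.409 → step 8: x=0.183, v=0.532, θ₁=-0.160, ω₁=-0.515, θ₂=-0.095, ω₂=-0.046
apply F[8]=-9.815 → step 9: x=0.191, v=0.279, θ₁=-0.168, ω₁=-0.219, θ₂=-0.095, ω₂=-0.012
apply F[9]=-9.002 → step 10: x=0.194, v=0.057, θ₁=-0.170, ω₁=0.030, θ₂=-0.095, ω₂=0.024
apply F[10]=-7.951 → step 11: x=0.194, v=-0.131, θ₁=-0.167, ω₁=0.229, θ₂=-0.094, ω₂=0.059
apply F[11]=-6.750 → step 12: x=0.189, v=-0.281, θ₁=-0.161, ω₁=0.377, θ₂=-0.093, ω₂=0.091
apply F[12]=-5.538 → step 13: x=0.183, v=-0.395, θ₁=-0.152, ω₁=0.478, θ₂=-0.091, ω₂=0.119
apply F[13]=-4.442 → step 14: x=0.174, v=-0.478, θ₁=-0.142, ω₁=0.538, θ₂=-0.088, ω₂=0.144
apply F[14]=-3.533 → step 15: x=0.164, v=-0.535, θ₁=-0.131, ω₁=0.568, θ₂=-0.085, ω₂=0.165
Max |angle| over trajectory = 0.170 rad = 9.7°.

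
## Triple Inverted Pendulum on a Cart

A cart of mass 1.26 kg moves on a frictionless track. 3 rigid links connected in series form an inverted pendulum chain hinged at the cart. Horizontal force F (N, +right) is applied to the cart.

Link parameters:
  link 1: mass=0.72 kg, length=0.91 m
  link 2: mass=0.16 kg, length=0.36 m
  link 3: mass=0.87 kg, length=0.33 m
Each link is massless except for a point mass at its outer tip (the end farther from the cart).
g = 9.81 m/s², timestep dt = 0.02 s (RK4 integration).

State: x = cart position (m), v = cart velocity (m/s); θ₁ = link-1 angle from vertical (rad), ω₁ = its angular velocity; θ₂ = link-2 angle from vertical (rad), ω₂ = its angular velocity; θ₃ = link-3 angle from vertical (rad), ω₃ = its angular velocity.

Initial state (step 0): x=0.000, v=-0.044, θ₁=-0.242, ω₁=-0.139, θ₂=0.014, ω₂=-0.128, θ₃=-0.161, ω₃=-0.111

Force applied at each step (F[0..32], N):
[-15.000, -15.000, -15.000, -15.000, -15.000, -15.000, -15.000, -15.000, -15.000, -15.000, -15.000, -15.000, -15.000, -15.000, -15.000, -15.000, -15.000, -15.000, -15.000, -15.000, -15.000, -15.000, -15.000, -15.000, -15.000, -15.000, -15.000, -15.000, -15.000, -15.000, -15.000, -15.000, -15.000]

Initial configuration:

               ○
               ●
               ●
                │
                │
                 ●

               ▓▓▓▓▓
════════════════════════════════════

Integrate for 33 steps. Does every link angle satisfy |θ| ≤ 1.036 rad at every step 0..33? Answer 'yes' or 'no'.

apply F[0]=-15.000 → step 1: x=-0.003, v=-0.217, θ₁=-0.244, ω₁=-0.077, θ₂=0.019, ω₂=0.673, θ₃=-0.169, ω₃=-0.721
apply F[1]=-15.000 → step 2: x=-0.009, v=-0.393, θ₁=-0.245, ω₁=-0.008, θ₂=0.041, ω₂=1.483, θ₃=-0.190, ω₃=-1.350
apply F[2]=-15.000 → step 3: x=-0.018, v=-0.575, θ₁=-0.244, ω₁=0.077, θ₂=0.079, ω₂=2.267, θ₃=-0.223, ω₃=-1.969
apply F[3]=-15.000 → step 4: x=-0.032, v=-0.766, θ₁=-0.242, ω₁=0.185, θ₂=0.131, ω₂=2.956, θ₃=-0.268, ω₃=-2.505
apply F[4]=-15.000 → step 5: x=-0.049, v=-0.963, θ₁=-0.237, ω₁=0.316, θ₂=0.196, ω₂=3.503, θ₃=-0.323, ω₃=-2.900
apply F[5]=-15.000 → step 6: x=-0.070, v=-1.167, θ₁=-0.229, ω₁=0.467, θ₂=0.270, ω₂=3.914, θ₃=-0.383, ω₃=-3.148
apply F[6]=-15.000 → step 7: x=-0.096, v=-1.374, θ₁=-0.218, ω₁=0.633, θ₂=0.352, ω₂=4.226, θ₃=-0.448, ω₃=-3.274
apply F[7]=-15.000 → step 8: x=-0.125, v=-1.584, θ₁=-0.204, ω₁=0.812, θ₂=0.439, ω₂=4.477, θ₃=-0.514, ω₃=-3.309
apply F[8]=-15.000 → step 9: x=-0.159, v=-1.798, θ₁=-0.185, ω₁=1.004, θ₂=0.531, ω₂=4.696, θ₃=-0.579, ω₃=-3.272
apply F[9]=-15.000 → step 10: x=-0.197, v=-2.016, θ₁=-0.163, ω₁=1.208, θ₂=0.627, ω₂=4.904, θ₃=-0.644, ω₃=-3.172
apply F[10]=-15.000 → step 11: x=-0.240, v=-2.238, θ₁=-0.137, ω₁=1.427, θ₂=0.727, ω₂=5.115, θ₃=-0.706, ω₃=-3.008
apply F[11]=-15.000 → step 12: x=-0.287, v=-2.465, θ₁=-0.106, ω₁=1.662, θ₂=0.831, ω₂=5.342, θ₃=-0.764, ω₃=-2.772
apply F[12]=-15.000 → step 13: x=-0.338, v=-2.695, θ₁=-0.070, ω₁=1.918, θ₂=0.941, ω₂=5.595, θ₃=-0.816, ω₃=-2.449
apply F[13]=-15.000 → step 14: x=-0.395, v=-2.930, θ₁=-0.029, ω₁=2.196, θ₂=1.055, ω₂=5.884, θ₃=-0.861, ω₃=-2.015
apply F[14]=-15.000 → step 15: x=-0.456, v=-3.168, θ₁=0.018, ω₁=2.501, θ₂=1.176, ω₂=6.217, θ₃=-0.896, ω₃=-1.445
apply F[15]=-15.000 → step 16: x=-0.521, v=-3.407, θ₁=0.071, ω₁=2.838, θ₂=1.304, ω₂=6.594, θ₃=-0.918, ω₃=-0.714
apply F[16]=-15.000 → step 17: x=-0.592, v=-3.643, θ₁=0.131, ω₁=3.212, θ₂=1.440, ω₂=6.998, θ₃=-0.923, ω₃=0.186
apply F[17]=-15.000 → step 18: x=-0.667, v=-3.874, θ₁=0.200, ω₁=3.622, θ₂=1.584, ω₂=7.379, θ₃=-0.909, ω₃=1.226
apply F[18]=-15.000 → step 19: x=-0.747, v=-4.091, θ₁=0.276, ω₁=4.062, θ₂=1.735, ω₂=7.641, θ₃=-0.874, ω₃=2.318
apply F[19]=-15.000 → step 20: x=-0.831, v=-4.289, θ₁=0.362, ω₁=4.511, θ₂=1.888, ω₂=7.656, θ₃=-0.817, ω₃=3.324
apply F[20]=-15.000 → step 21: x=-0.918, v=-4.460, θ₁=0.457, ω₁=4.932, θ₂=2.038, ω₂=7.311, θ₃=-0.742, ω₃=4.112
apply F[21]=-15.000 → step 22: x=-1.009, v=-4.595, θ₁=0.559, ω₁=5.291, θ₂=2.178, ω₂=6.560, θ₃=-0.655, ω₃=4.614
apply F[22]=-15.000 → step 23: x=-1.102, v=-4.692, θ₁=0.668, ω₁=5.566, θ₂=2.298, ω₂=5.439, θ₃=-0.560, ω₃=4.846
apply F[23]=-15.000 → step 24: x=-1.196, v=-4.750, θ₁=0.781, ω₁=5.763, θ₂=2.394, ω₂=4.033, θ₃=-0.462, ω₃=4.868
apply F[24]=-15.000 → step 25: x=-1.291, v=-4.773, θ₁=0.898, ω₁=5.910, θ₂=2.458, ω₂=2.438, θ₃=-0.366, ω₃=4.757
apply F[25]=-15.000 → step 26: x=-1.387, v=-4.764, θ₁=1.017, ω₁=6.046, θ₂=2.490, ω₂=0.751, θ₃=-0.272, ω₃=4.611
apply F[26]=-15.000 → step 27: x=-1.482, v=-4.724, θ₁=1.140, ω₁=6.206, θ₂=2.489, ω₂=-0.927, θ₃=-0.181, ω₃=4.570
apply F[27]=-15.000 → step 28: x=-1.576, v=-4.646, θ₁=1.266, ω₁=6.413, θ₂=2.454, ω₂=-2.506, θ₃=-0.088, ω₃=4.814
apply F[28]=-15.000 → step 29: x=-1.667, v=-4.524, θ₁=1.397, ω₁=6.670, θ₂=2.389, ω₂=-3.944, θ₃=0.015, ω₃=5.517
apply F[29]=-15.000 → step 30: x=-1.756, v=-4.348, θ₁=1.533, ω₁=6.968, θ₂=2.297, ω₂=-5.308, θ₃=0.137, ω₃=6.807
apply F[30]=-15.000 → step 31: x=-1.841, v=-4.112, θ₁=1.676, ω₁=7.299, θ₂=2.176, ω₂=-6.833, θ₃=0.292, ω₃=8.831
apply F[31]=-15.000 → step 32: x=-1.920, v=-3.804, θ₁=1.825, ω₁=7.660, θ₂=2.019, ω₂=-9.073, θ₃=0.498, ω₃=12.038
apply F[32]=-15.000 → step 33: x=-1.992, v=-3.357, θ₁=1.982, ω₁=8.012, θ₂=1.798, ω₂=-13.895, θ₃=0.793, ω₃=18.518
Max |angle| over trajectory = 2.490 rad; bound = 1.036 → exceeded.

Answer: no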